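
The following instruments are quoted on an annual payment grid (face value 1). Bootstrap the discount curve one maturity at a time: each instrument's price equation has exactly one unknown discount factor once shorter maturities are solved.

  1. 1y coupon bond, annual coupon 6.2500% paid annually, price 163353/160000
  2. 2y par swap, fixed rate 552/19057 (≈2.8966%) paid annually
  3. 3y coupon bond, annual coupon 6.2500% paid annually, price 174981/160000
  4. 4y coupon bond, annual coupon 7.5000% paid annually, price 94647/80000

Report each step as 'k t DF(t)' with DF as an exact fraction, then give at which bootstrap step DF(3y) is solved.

step 1 [1y] bond c/1=1/16: DF=(163353/160000 − 1/16·(0))/(1+1/16) = 9609/10000 ≈ 0.960900
step 2 [2y] swap r/1=552/19057: DF=(1 − 552/19057·(0.960900))/(1+552/19057) = 1181/1250 ≈ 0.944800
step 3 [3y] bond c/1=1/16: DF=(174981/160000 − 1/16·(0.960900+0.944800))/(1+1/16) = 2293/2500 ≈ 0.917200
step 4 [4y] bond c/1=3/40: DF=(94647/80000 − 3/40·(0.960900+0.944800+0.917200))/(1+3/40) = 2259/2500 ≈ 0.903600

1 1 9609/10000
2 2 1181/1250
3 3 2293/2500
4 4 2259/2500
DF(3y) is solved at step 3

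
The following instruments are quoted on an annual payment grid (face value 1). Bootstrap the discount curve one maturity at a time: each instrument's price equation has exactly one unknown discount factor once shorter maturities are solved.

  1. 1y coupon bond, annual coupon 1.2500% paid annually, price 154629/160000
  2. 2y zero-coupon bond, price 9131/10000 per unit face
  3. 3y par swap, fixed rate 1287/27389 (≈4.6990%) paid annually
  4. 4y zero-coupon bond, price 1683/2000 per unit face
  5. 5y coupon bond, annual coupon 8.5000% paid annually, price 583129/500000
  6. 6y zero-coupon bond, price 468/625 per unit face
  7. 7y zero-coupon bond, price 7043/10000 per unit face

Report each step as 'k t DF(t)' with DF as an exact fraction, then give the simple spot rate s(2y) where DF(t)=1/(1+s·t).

step 1 [1y] bond c/1=1/80: DF=(154629/160000 − 1/80·(0))/(1+1/80) = 1909/2000 ≈ 0.954500
step 2 [2y] zero: DF = P = 9131/10000 ≈ 0.913100
step 3 [3y] swap r/1=1287/27389: DF=(1 − 1287/27389·(0.954500+0.913100))/(1+1287/27389) = 8713/10000 ≈ 0.871300
step 4 [4y] zero: DF = P = 1683/2000 ≈ 0.841500
step 5 [5y] bond c/1=17/200: DF=(583129/500000 − 17/200·(0.954500+0.913100+0.871300+0.841500))/(1+17/200) = 993/1250 ≈ 0.794400
step 6 [6y] zero: DF = P = 468/625 ≈ 0.748800
step 7 [7y] zero: DF = P = 7043/10000 ≈ 0.704300

1 1 1909/2000
2 2 9131/10000
3 3 8713/10000
4 4 1683/2000
5 5 993/1250
6 6 468/625
7 7 7043/10000
s(2y) = (1/(9131/10000) − 1)/(2) = 869/18262 ≈ 4.7585%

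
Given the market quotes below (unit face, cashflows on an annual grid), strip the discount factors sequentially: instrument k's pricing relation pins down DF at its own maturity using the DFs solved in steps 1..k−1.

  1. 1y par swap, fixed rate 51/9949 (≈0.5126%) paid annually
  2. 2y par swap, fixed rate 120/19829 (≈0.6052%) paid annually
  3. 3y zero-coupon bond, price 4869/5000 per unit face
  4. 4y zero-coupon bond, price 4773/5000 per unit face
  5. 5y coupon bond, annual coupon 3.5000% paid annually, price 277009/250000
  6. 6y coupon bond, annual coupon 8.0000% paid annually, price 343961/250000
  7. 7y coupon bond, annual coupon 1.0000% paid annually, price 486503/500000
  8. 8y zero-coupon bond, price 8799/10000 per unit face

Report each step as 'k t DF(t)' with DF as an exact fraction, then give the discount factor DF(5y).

1 1 9949/10000
2 2 247/250
3 3 4869/5000
4 4 4773/5000
5 5 9383/10000
6 6 9147/10000
7 7 9063/10000
8 8 8799/10000
DF(5y) = 9383/10000 ≈ 0.938300

step 1 [1y] swap r/1=51/9949: DF=(1 − 51/9949·(0))/(1+51/9949) = 9949/10000 ≈ 0.994900
step 2 [2y] swap r/1=120/19829: DF=(1 − 120/19829·(0.994900))/(1+120/19829) = 247/250 ≈ 0.988000
step 3 [3y] zero: DF = P = 4869/5000 ≈ 0.973800
step 4 [4y] zero: DF = P = 4773/5000 ≈ 0.954600
step 5 [5y] bond c/1=7/200: DF=(277009/250000 − 7/200·(0.994900+0.988000+0.973800+0.954600))/(1+7/200) = 9383/10000 ≈ 0.938300
step 6 [6y] bond c/1=2/25: DF=(343961/250000 − 2/25·(0.994900+0.988000+0.973800+0.954600+0.938300))/(1+2/25) = 9147/10000 ≈ 0.914700
step 7 [7y] bond c/1=1/100: DF=(486503/500000 − 1/100·(0.994900+0.988000+0.973800+0.954600+0.938300+0.914700))/(1+1/100) = 9063/10000 ≈ 0.906300
step 8 [8y] zero: DF = P = 8799/10000 ≈ 0.879900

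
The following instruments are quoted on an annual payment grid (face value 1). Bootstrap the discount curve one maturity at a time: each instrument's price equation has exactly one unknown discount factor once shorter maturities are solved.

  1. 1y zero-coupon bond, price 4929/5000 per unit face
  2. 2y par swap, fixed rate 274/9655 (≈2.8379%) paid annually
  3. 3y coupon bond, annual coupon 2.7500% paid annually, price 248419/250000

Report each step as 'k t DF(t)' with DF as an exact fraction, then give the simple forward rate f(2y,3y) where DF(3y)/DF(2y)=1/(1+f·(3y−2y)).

1 1 4929/5000
2 2 2363/2500
3 3 4577/5000
f(2y,3y) = ((2363/2500)/(4577/5000) − 1)/(1) = 149/4577 ≈ 3.2554%

step 1 [1y] zero: DF = P = 4929/5000 ≈ 0.985800
step 2 [2y] swap r/1=274/9655: DF=(1 − 274/9655·(0.985800))/(1+274/9655) = 2363/2500 ≈ 0.945200
step 3 [3y] bond c/1=11/400: DF=(248419/250000 − 11/400·(0.985800+0.945200))/(1+11/400) = 4577/5000 ≈ 0.915400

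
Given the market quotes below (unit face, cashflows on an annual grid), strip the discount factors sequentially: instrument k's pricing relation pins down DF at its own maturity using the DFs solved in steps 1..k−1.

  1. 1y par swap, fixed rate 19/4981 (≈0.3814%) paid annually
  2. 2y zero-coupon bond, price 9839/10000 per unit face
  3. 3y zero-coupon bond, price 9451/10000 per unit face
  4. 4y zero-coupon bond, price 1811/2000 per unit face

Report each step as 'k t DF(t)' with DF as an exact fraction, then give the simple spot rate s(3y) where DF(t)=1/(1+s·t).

1 1 4981/5000
2 2 9839/10000
3 3 9451/10000
4 4 1811/2000
s(3y) = (1/(9451/10000) − 1)/(3) = 183/9451 ≈ 1.9363%

step 1 [1y] swap r/1=19/4981: DF=(1 − 19/4981·(0))/(1+19/4981) = 4981/5000 ≈ 0.996200
step 2 [2y] zero: DF = P = 9839/10000 ≈ 0.983900
step 3 [3y] zero: DF = P = 9451/10000 ≈ 0.945100
step 4 [4y] zero: DF = P = 1811/2000 ≈ 0.905500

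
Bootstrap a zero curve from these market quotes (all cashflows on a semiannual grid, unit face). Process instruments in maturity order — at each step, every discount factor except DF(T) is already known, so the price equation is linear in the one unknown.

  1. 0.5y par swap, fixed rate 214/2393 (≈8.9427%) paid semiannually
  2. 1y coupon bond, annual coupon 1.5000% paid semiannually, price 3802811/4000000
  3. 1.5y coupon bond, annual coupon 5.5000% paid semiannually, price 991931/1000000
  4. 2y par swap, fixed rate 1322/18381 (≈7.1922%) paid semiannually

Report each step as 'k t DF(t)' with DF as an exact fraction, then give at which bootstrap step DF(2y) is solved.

1 1/2 2393/2500
2 1 1873/2000
3 3/2 9147/10000
4 2 4339/5000
DF(2y) is solved at step 4

step 1 [0.5y] swap r/2=107/2393: DF=(1 − 107/2393·(0))/(1+107/2393) = 2393/2500 ≈ 0.957200
step 2 [1y] bond c/2=3/400: DF=(3802811/4000000 − 3/400·(0.957200))/(1+3/400) = 1873/2000 ≈ 0.936500
step 3 [1.5y] bond c/2=11/400: DF=(991931/1000000 − 11/400·(0.957200+0.936500))/(1+11/400) = 9147/10000 ≈ 0.914700
step 4 [2y] swap r/2=661/18381: DF=(1 − 661/18381·(0.957200+0.936500+0.914700))/(1+661/18381) = 4339/5000 ≈ 0.867800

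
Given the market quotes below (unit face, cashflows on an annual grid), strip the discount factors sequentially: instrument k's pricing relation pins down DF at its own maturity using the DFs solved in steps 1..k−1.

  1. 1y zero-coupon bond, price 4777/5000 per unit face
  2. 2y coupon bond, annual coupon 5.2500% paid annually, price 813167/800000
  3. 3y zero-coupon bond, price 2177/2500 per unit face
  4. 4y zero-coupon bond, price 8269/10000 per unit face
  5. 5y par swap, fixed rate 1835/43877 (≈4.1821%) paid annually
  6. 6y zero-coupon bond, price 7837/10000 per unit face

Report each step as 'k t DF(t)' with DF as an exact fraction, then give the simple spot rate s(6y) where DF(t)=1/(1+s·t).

1 1 4777/5000
2 2 9181/10000
3 3 2177/2500
4 4 8269/10000
5 5 1633/2000
6 6 7837/10000
s(6y) = (1/(7837/10000) − 1)/(6) = 721/15674 ≈ 4.6000%

step 1 [1y] zero: DF = P = 4777/5000 ≈ 0.955400
step 2 [2y] bond c/1=21/400: DF=(813167/800000 − 21/400·(0.955400))/(1+21/400) = 9181/10000 ≈ 0.918100
step 3 [3y] zero: DF = P = 2177/2500 ≈ 0.870800
step 4 [4y] zero: DF = P = 8269/10000 ≈ 0.826900
step 5 [5y] swap r/1=1835/43877: DF=(1 − 1835/43877·(0.955400+0.918100+0.870800+0.826900))/(1+1835/43877) = 1633/2000 ≈ 0.816500
step 6 [6y] zero: DF = P = 7837/10000 ≈ 0.783700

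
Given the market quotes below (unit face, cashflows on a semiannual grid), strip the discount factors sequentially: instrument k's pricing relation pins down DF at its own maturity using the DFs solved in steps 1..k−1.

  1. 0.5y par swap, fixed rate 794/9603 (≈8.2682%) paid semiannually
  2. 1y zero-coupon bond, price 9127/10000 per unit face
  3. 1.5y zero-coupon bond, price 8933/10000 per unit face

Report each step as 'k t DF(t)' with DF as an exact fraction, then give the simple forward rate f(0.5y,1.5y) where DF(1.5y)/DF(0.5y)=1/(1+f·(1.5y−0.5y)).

step 1 [0.5y] swap r/2=397/9603: DF=(1 − 397/9603·(0))/(1+397/9603) = 9603/10000 ≈ 0.960300
step 2 [1y] zero: DF = P = 9127/10000 ≈ 0.912700
step 3 [1.5y] zero: DF = P = 8933/10000 ≈ 0.893300

1 1/2 9603/10000
2 1 9127/10000
3 3/2 8933/10000
f(0.5y,1.5y) = ((9603/10000)/(8933/10000) − 1)/(1) = 670/8933 ≈ 7.5003%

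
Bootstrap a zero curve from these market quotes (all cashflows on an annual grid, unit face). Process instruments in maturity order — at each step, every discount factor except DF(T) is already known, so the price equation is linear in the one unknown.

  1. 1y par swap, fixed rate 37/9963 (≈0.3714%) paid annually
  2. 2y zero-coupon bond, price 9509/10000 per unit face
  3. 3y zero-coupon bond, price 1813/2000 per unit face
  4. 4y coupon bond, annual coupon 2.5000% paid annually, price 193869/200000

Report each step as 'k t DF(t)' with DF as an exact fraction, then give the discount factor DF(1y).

step 1 [1y] swap r/1=37/9963: DF=(1 − 37/9963·(0))/(1+37/9963) = 9963/10000 ≈ 0.996300
step 2 [2y] zero: DF = P = 9509/10000 ≈ 0.950900
step 3 [3y] zero: DF = P = 1813/2000 ≈ 0.906500
step 4 [4y] bond c/1=1/40: DF=(193869/200000 − 1/40·(0.996300+0.950900+0.906500))/(1+1/40) = 8761/10000 ≈ 0.876100

1 1 9963/10000
2 2 9509/10000
3 3 1813/2000
4 4 8761/10000
DF(1y) = 9963/10000 ≈ 0.996300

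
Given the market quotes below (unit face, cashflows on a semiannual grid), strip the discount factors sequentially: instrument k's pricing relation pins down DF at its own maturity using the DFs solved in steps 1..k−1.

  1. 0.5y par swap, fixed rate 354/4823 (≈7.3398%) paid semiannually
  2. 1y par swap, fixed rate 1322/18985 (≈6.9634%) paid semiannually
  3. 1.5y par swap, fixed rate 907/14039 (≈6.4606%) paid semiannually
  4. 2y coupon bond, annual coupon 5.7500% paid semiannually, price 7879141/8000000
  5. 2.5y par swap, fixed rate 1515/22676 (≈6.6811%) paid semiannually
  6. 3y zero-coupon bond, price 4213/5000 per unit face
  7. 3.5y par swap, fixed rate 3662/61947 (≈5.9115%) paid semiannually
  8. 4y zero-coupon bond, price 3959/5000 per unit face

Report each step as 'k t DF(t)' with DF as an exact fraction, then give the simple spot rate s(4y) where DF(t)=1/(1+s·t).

step 1 [0.5y] swap r/2=177/4823: DF=(1 − 177/4823·(0))/(1+177/4823) = 4823/5000 ≈ 0.964600
step 2 [1y] swap r/2=661/18985: DF=(1 − 661/18985·(0.964600))/(1+661/18985) = 9339/10000 ≈ 0.933900
step 3 [1.5y] swap r/2=907/28078: DF=(1 − 907/28078·(0.964600+0.933900))/(1+907/28078) = 9093/10000 ≈ 0.909300
step 4 [2y] bond c/2=23/800: DF=(7879141/8000000 − 23/800·(0.964600+0.933900+0.909300))/(1+23/800) = 8789/10000 ≈ 0.878900
step 5 [2.5y] swap r/2=1515/45352: DF=(1 − 1515/45352·(0.964600+0.933900+0.909300+0.878900))/(1+1515/45352) = 1697/2000 ≈ 0.848500
step 6 [3y] zero: DF = P = 4213/5000 ≈ 0.842600
step 7 [3.5y] swap r/2=1831/61947: DF=(1 − 1831/61947·(0.964600+0.933900+0.909300+0.878900+0.848500+0.842600))/(1+1831/61947) = 8169/10000 ≈ 0.816900
step 8 [4y] zero: DF = P = 3959/5000 ≈ 0.791800

1 1/2 4823/5000
2 1 9339/10000
3 3/2 9093/10000
4 2 8789/10000
5 5/2 1697/2000
6 3 4213/5000
7 7/2 8169/10000
8 4 3959/5000
s(4y) = (1/(3959/5000) − 1)/(4) = 1041/15836 ≈ 6.5736%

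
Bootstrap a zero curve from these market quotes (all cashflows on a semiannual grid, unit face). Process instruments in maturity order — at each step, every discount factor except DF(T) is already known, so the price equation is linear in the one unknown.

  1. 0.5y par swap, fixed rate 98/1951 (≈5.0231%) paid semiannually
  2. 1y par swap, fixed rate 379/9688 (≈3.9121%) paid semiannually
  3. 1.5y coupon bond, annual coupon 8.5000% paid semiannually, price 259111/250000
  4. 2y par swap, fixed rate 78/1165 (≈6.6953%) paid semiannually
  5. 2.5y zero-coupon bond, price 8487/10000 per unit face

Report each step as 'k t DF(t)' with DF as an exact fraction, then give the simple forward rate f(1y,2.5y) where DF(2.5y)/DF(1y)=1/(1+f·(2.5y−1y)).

1 1/2 1951/2000
2 1 9621/10000
3 3/2 572/625
4 2 547/625
5 5/2 8487/10000
f(1y,2.5y) = ((9621/10000)/(8487/10000) − 1)/(3/2) = 84/943 ≈ 8.9077%

step 1 [0.5y] swap r/2=49/1951: DF=(1 − 49/1951·(0))/(1+49/1951) = 1951/2000 ≈ 0.975500
step 2 [1y] swap r/2=379/19376: DF=(1 − 379/19376·(0.975500))/(1+379/19376) = 9621/10000 ≈ 0.962100
step 3 [1.5y] bond c/2=17/400: DF=(259111/250000 − 17/400·(0.975500+0.962100))/(1+17/400) = 572/625 ≈ 0.915200
step 4 [2y] swap r/2=39/1165: DF=(1 − 39/1165·(0.975500+0.962100+0.915200))/(1+39/1165) = 547/625 ≈ 0.875200
step 5 [2.5y] zero: DF = P = 8487/10000 ≈ 0.848700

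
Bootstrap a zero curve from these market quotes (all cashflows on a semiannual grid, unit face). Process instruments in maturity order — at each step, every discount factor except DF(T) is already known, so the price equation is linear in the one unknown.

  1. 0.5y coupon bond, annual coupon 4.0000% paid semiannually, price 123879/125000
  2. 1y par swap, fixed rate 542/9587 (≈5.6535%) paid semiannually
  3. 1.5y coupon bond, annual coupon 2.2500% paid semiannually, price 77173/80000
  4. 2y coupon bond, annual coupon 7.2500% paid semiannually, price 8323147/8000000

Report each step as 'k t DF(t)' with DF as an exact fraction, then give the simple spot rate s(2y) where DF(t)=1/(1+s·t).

step 1 [0.5y] bond c/2=1/50: DF=(123879/125000 − 1/50·(0))/(1+1/50) = 2429/2500 ≈ 0.971600
step 2 [1y] swap r/2=271/9587: DF=(1 − 271/9587·(0.971600))/(1+271/9587) = 4729/5000 ≈ 0.945800
step 3 [1.5y] bond c/2=9/800: DF=(77173/80000 − 9/800·(0.971600+0.945800))/(1+9/800) = 4663/5000 ≈ 0.932600
step 4 [2y] bond c/2=29/800: DF=(8323147/8000000 − 29/800·(0.971600+0.945800+0.932600))/(1+29/800) = 9043/10000 ≈ 0.904300

1 1/2 2429/2500
2 1 4729/5000
3 3/2 4663/5000
4 2 9043/10000
s(2y) = (1/(9043/10000) − 1)/(2) = 957/18086 ≈ 5.2914%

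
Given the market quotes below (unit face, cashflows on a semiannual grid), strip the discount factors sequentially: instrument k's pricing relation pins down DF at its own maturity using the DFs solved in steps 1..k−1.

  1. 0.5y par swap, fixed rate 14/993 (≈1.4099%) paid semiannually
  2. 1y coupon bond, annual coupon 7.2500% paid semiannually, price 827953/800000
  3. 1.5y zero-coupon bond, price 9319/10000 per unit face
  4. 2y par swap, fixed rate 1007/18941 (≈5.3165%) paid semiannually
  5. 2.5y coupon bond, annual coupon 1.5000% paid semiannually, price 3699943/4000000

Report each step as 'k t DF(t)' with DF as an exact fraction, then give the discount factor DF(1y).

step 1 [0.5y] swap r/2=7/993: DF=(1 − 7/993·(0))/(1+7/993) = 993/1000 ≈ 0.993000
step 2 [1y] bond c/2=29/800: DF=(827953/800000 − 29/800·(0.993000))/(1+29/800) = 241/250 ≈ 0.964000
step 3 [1.5y] zero: DF = P = 9319/10000 ≈ 0.931900
step 4 [2y] swap r/2=1007/37882: DF=(1 − 1007/37882·(0.993000+0.964000+0.931900))/(1+1007/37882) = 8993/10000 ≈ 0.899300
step 5 [2.5y] bond c/2=3/400: DF=(3699943/4000000 − 3/400·(0.993000+0.964000+0.931900+0.899300))/(1+3/400) = 8899/10000 ≈ 0.889900

1 1/2 993/1000
2 1 241/250
3 3/2 9319/10000
4 2 8993/10000
5 5/2 8899/10000
DF(1y) = 241/250 ≈ 0.964000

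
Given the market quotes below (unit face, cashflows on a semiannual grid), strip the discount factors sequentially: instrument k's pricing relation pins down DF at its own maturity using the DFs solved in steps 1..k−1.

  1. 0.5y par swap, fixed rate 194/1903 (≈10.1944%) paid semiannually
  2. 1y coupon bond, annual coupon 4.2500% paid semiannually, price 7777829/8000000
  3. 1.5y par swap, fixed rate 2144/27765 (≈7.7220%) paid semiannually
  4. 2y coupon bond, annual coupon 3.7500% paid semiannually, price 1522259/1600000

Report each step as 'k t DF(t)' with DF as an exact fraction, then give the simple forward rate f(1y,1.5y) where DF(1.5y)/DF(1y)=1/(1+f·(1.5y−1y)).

step 1 [0.5y] swap r/2=97/1903: DF=(1 − 97/1903·(0))/(1+97/1903) = 1903/2000 ≈ 0.951500
step 2 [1y] bond c/2=17/800: DF=(7777829/8000000 − 17/800·(0.951500))/(1+17/800) = 4661/5000 ≈ 0.932200
step 3 [1.5y] swap r/2=1072/27765: DF=(1 − 1072/27765·(0.951500+0.932200))/(1+1072/27765) = 558/625 ≈ 0.892800
step 4 [2y] bond c/2=3/160: DF=(1522259/1600000 − 3/160·(0.951500+0.932200+0.892800))/(1+3/160) = 2207/2500 ≈ 0.882800

1 1/2 1903/2000
2 1 4661/5000
3 3/2 558/625
4 2 2207/2500
f(1y,1.5y) = ((4661/5000)/(558/625) − 1)/(1/2) = 197/2232 ≈ 8.8262%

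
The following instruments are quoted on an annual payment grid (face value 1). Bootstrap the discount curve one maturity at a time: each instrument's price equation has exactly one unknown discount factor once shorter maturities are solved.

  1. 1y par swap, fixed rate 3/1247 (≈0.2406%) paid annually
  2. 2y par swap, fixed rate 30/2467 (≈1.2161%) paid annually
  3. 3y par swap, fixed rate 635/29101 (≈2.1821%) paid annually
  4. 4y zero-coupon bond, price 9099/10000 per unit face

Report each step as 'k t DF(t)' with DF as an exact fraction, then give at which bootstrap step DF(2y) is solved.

1 1 1247/1250
2 2 122/125
3 3 1873/2000
4 4 9099/10000
DF(2y) is solved at step 2

step 1 [1y] swap r/1=3/1247: DF=(1 − 3/1247·(0))/(1+3/1247) = 1247/1250 ≈ 0.997600
step 2 [2y] swap r/1=30/2467: DF=(1 − 30/2467·(0.997600))/(1+30/2467) = 122/125 ≈ 0.976000
step 3 [3y] swap r/1=635/29101: DF=(1 − 635/29101·(0.997600+0.976000))/(1+635/29101) = 1873/2000 ≈ 0.936500
step 4 [4y] zero: DF = P = 9099/10000 ≈ 0.909900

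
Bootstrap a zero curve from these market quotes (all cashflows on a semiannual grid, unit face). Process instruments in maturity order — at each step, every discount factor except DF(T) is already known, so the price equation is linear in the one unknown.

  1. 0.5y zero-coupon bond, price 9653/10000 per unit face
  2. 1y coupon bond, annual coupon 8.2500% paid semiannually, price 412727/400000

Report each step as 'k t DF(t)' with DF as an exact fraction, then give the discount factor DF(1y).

1 1/2 9653/10000
2 1 9527/10000
DF(1y) = 9527/10000 ≈ 0.952700

step 1 [0.5y] zero: DF = P = 9653/10000 ≈ 0.965300
step 2 [1y] bond c/2=33/800: DF=(412727/400000 − 33/800·(0.965300))/(1+33/800) = 9527/10000 ≈ 0.952700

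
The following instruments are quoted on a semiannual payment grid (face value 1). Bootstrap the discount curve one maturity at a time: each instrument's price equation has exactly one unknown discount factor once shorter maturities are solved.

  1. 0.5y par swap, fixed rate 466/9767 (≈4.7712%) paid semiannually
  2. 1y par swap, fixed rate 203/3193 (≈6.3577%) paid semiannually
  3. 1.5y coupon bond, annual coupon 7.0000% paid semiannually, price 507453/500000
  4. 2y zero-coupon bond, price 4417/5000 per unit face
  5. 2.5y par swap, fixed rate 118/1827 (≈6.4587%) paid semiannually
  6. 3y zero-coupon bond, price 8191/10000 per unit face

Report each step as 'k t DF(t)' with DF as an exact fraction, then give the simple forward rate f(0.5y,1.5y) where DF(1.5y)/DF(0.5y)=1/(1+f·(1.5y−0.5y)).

1 1/2 9767/10000
2 1 9391/10000
3 3/2 4579/5000
4 2 4417/5000
5 5/2 341/400
6 3 8191/10000
f(0.5y,1.5y) = ((9767/10000)/(4579/5000) − 1)/(1) = 609/9158 ≈ 6.6499%

step 1 [0.5y] swap r/2=233/9767: DF=(1 − 233/9767·(0))/(1+233/9767) = 9767/10000 ≈ 0.976700
step 2 [1y] swap r/2=203/6386: DF=(1 − 203/6386·(0.976700))/(1+203/6386) = 9391/10000 ≈ 0.939100
step 3 [1.5y] bond c/2=7/200: DF=(507453/500000 − 7/200·(0.976700+0.939100))/(1+7/200) = 4579/5000 ≈ 0.915800
step 4 [2y] zero: DF = P = 4417/5000 ≈ 0.883400
step 5 [2.5y] swap r/2=59/1827: DF=(1 − 59/1827·(0.976700+0.939100+0.915800+0.883400))/(1+59/1827) = 341/400 ≈ 0.852500
step 6 [3y] zero: DF = P = 8191/10000 ≈ 0.819100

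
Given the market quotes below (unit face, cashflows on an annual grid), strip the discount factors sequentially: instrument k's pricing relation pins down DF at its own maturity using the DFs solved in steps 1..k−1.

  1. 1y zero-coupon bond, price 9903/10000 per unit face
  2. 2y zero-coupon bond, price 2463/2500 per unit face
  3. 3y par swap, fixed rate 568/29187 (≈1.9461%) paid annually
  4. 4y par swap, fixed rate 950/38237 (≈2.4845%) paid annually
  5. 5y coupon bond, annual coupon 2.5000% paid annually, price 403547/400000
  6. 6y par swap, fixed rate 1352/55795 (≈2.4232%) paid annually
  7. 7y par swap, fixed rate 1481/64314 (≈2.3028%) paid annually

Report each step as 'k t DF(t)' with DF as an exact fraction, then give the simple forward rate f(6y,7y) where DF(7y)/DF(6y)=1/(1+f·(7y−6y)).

1 1 9903/10000
2 2 2463/2500
3 3 1179/1250
4 4 181/200
5 5 891/1000
6 6 1081/1250
7 7 8519/10000
f(6y,7y) = ((1081/1250)/(8519/10000) − 1)/(1) = 129/8519 ≈ 1.5143%

step 1 [1y] zero: DF = P = 9903/10000 ≈ 0.990300
step 2 [2y] zero: DF = P = 2463/2500 ≈ 0.985200
step 3 [3y] swap r/1=568/29187: DF=(1 − 568/29187·(0.990300+0.985200))/(1+568/29187) = 1179/1250 ≈ 0.943200
step 4 [4y] swap r/1=950/38237: DF=(1 − 950/38237·(0.990300+0.985200+0.943200))/(1+950/38237) = 181/200 ≈ 0.905000
step 5 [5y] bond c/1=1/40: DF=(403547/400000 − 1/40·(0.990300+0.985200+0.943200+0.905000))/(1+1/40) = 891/1000 ≈ 0.891000
step 6 [6y] swap r/1=1352/55795: DF=(1 − 1352/55795·(0.990300+0.985200+0.943200+0.905000+0.891000))/(1+1352/55795) = 1081/1250 ≈ 0.864800
step 7 [7y] swap r/1=1481/64314: DF=(1 − 1481/64314·(0.990300+0.985200+0.943200+0.905000+0.891000+0.864800))/(1+1481/64314) = 8519/10000 ≈ 0.851900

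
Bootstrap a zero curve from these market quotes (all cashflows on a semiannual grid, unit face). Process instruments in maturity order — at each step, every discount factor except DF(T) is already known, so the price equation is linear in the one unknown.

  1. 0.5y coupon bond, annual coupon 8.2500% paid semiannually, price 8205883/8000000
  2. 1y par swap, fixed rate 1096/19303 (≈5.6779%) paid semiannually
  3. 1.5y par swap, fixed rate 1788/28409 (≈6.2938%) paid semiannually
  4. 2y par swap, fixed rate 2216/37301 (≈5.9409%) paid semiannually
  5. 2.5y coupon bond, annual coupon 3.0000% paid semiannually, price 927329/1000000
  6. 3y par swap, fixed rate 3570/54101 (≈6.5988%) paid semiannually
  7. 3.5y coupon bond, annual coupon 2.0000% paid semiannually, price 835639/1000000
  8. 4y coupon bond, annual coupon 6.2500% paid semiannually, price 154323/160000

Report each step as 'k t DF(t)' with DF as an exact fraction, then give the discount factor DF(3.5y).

1 1/2 9851/10000
2 1 2363/2500
3 3/2 4553/5000
4 2 2223/2500
5 5/2 1717/2000
6 3 1643/2000
7 7/2 3869/5000
8 4 7479/10000
DF(3.5y) = 3869/5000 ≈ 0.773800

step 1 [0.5y] bond c/2=33/800: DF=(8205883/8000000 − 33/800·(0))/(1+33/800) = 9851/10000 ≈ 0.985100
step 2 [1y] swap r/2=548/19303: DF=(1 − 548/19303·(0.985100))/(1+548/19303) = 2363/2500 ≈ 0.945200
step 3 [1.5y] swap r/2=894/28409: DF=(1 − 894/28409·(0.985100+0.945200))/(1+894/28409) = 4553/5000 ≈ 0.910600
step 4 [2y] swap r/2=1108/37301: DF=(1 − 1108/37301·(0.985100+0.945200+0.910600))/(1+1108/37301) = 2223/2500 ≈ 0.889200
step 5 [2.5y] bond c/2=3/200: DF=(927329/1000000 − 3/200·(0.985100+0.945200+0.910600+0.889200))/(1+3/200) = 1717/2000 ≈ 0.858500
step 6 [3y] swap r/2=1785/54101: DF=(1 − 1785/54101·(0.985100+0.945200+0.910600+0.889200+0.858500))/(1+1785/54101) = 1643/2000 ≈ 0.821500
step 7 [3.5y] bond c/2=1/100: DF=(835639/1000000 − 1/100·(0.985100+0.945200+0.910600+0.889200+0.858500+0.821500))/(1+1/100) = 3869/5000 ≈ 0.773800
step 8 [4y] bond c/2=1/32: DF=(154323/160000 − 1/32·(0.985100+0.945200+0.910600+0.889200+0.858500+0.821500+0.773800))/(1+1/32) = 7479/10000 ≈ 0.747900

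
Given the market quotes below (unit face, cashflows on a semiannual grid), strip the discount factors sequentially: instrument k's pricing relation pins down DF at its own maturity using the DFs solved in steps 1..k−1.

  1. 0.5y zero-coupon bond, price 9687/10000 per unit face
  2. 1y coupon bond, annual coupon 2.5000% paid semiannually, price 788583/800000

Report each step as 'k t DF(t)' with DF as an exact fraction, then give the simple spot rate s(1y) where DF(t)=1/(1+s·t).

1 1/2 9687/10000
2 1 601/625
s(1y) = (1/(601/625) − 1)/(1) = 24/601 ≈ 3.9933%

step 1 [0.5y] zero: DF = P = 9687/10000 ≈ 0.968700
step 2 [1y] bond c/2=1/80: DF=(788583/800000 − 1/80·(0.968700))/(1+1/80) = 601/625 ≈ 0.961600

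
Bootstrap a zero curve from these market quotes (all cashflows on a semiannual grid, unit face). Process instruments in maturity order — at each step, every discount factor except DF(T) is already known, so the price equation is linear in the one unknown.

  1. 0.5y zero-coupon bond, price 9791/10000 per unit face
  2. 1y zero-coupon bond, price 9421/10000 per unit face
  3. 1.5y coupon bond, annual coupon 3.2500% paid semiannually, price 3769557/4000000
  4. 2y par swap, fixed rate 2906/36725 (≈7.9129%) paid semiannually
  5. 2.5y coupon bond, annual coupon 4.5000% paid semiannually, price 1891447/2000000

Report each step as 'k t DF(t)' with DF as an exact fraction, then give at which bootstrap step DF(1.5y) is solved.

1 1/2 9791/10000
2 1 9421/10000
3 3/2 4483/5000
4 2 8547/10000
5 5/2 8441/10000
DF(1.5y) is solved at step 3

step 1 [0.5y] zero: DF = P = 9791/10000 ≈ 0.979100
step 2 [1y] zero: DF = P = 9421/10000 ≈ 0.942100
step 3 [1.5y] bond c/2=13/800: DF=(3769557/4000000 − 13/800·(0.979100+0.942100))/(1+13/800) = 4483/5000 ≈ 0.896600
step 4 [2y] swap r/2=1453/36725: DF=(1 − 1453/36725·(0.979100+0.942100+0.896600))/(1+1453/36725) = 8547/10000 ≈ 0.854700
step 5 [2.5y] bond c/2=9/400: DF=(1891447/2000000 − 9/400·(0.979100+0.942100+0.896600+0.854700))/(1+9/400) = 8441/10000 ≈ 0.844100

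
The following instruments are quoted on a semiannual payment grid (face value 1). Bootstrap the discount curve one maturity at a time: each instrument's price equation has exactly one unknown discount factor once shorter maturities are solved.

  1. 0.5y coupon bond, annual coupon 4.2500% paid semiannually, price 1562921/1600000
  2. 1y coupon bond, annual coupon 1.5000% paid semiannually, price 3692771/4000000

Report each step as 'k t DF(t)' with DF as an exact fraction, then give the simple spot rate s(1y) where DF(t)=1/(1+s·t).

step 1 [0.5y] bond c/2=17/800: DF=(1562921/1600000 − 17/800·(0))/(1+17/800) = 1913/2000 ≈ 0.956500
step 2 [1y] bond c/2=3/400: DF=(3692771/4000000 − 3/400·(0.956500))/(1+3/400) = 2273/2500 ≈ 0.909200

1 1/2 1913/2000
2 1 2273/2500
s(1y) = (1/(2273/2500) − 1)/(1) = 227/2273 ≈ 9.9868%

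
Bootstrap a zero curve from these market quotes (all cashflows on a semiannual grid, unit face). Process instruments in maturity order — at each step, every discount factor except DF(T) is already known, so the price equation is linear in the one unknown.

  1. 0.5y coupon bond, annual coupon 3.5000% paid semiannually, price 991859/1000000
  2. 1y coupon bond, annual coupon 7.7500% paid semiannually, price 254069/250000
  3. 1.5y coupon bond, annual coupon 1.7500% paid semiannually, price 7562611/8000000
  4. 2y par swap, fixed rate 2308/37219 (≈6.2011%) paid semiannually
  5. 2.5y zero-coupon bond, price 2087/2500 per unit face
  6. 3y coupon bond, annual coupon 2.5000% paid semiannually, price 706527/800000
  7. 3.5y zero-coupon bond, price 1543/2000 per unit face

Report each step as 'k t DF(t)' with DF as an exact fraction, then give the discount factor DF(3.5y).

1 1/2 2437/2500
2 1 471/500
3 3/2 1841/2000
4 2 4423/5000
5 5/2 2087/2500
6 3 102/125
7 7/2 1543/2000
DF(3.5y) = 1543/2000 ≈ 0.771500

step 1 [0.5y] bond c/2=7/400: DF=(991859/1000000 − 7/400·(0))/(1+7/400) = 2437/2500 ≈ 0.974800
step 2 [1y] bond c/2=31/800: DF=(254069/250000 − 31/800·(0.974800))/(1+31/800) = 471/500 ≈ 0.942000
step 3 [1.5y] bond c/2=7/800: DF=(7562611/8000000 − 7/800·(0.974800+0.942000))/(1+7/800) = 1841/2000 ≈ 0.920500
step 4 [2y] swap r/2=1154/37219: DF=(1 − 1154/37219·(0.974800+0.942000+0.920500))/(1+1154/37219) = 4423/5000 ≈ 0.884600
step 5 [2.5y] zero: DF = P = 2087/2500 ≈ 0.834800
step 6 [3y] bond c/2=1/80: DF=(706527/800000 − 1/80·(0.974800+0.942000+0.920500+0.884600+0.834800))/(1+1/80) = 102/125 ≈ 0.816000
step 7 [3.5y] zero: DF = P = 1543/2000 ≈ 0.771500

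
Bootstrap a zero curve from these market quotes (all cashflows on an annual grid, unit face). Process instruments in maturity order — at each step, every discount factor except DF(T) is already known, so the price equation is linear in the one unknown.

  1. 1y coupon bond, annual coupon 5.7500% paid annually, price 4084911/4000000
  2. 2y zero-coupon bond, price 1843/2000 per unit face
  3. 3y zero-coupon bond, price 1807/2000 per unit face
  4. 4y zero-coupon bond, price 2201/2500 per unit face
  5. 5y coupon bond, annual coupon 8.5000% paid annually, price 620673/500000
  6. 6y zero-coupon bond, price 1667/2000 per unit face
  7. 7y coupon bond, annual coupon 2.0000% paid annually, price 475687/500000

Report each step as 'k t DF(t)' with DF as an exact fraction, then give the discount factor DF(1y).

1 1 9657/10000
2 2 1843/2000
3 3 1807/2000
4 4 2201/2500
5 5 1713/2000
6 6 1667/2000
7 7 2069/2500
DF(1y) = 9657/10000 ≈ 0.965700

step 1 [1y] bond c/1=23/400: DF=(4084911/4000000 − 23/400·(0))/(1+23/400) = 9657/10000 ≈ 0.965700
step 2 [2y] zero: DF = P = 1843/2000 ≈ 0.921500
step 3 [3y] zero: DF = P = 1807/2000 ≈ 0.903500
step 4 [4y] zero: DF = P = 2201/2500 ≈ 0.880400
step 5 [5y] bond c/1=17/200: DF=(620673/500000 − 17/200·(0.965700+0.921500+0.903500+0.880400))/(1+17/200) = 1713/2000 ≈ 0.856500
step 6 [6y] zero: DF = P = 1667/2000 ≈ 0.833500
step 7 [7y] bond c/1=1/50: DF=(475687/500000 − 1/50·(0.965700+0.921500+0.903500+0.880400+0.856500+0.833500))/(1+1/50) = 2069/2500 ≈ 0.827600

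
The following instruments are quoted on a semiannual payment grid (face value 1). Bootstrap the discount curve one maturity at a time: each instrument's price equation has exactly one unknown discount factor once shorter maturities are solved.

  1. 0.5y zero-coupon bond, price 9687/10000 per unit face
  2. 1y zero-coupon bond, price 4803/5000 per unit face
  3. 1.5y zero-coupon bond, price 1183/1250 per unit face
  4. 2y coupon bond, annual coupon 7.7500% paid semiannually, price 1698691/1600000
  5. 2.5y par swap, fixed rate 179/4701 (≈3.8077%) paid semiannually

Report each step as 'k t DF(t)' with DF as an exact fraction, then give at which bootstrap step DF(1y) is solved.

step 1 [0.5y] zero: DF = P = 9687/10000 ≈ 0.968700
step 2 [1y] zero: DF = P = 4803/5000 ≈ 0.960600
step 3 [1.5y] zero: DF = P = 1183/1250 ≈ 0.946400
step 4 [2y] bond c/2=31/800: DF=(1698691/1600000 − 31/800·(0.968700+0.960600+0.946400))/(1+31/800) = 2287/2500 ≈ 0.914800
step 5 [2.5y] swap r/2=179/9402: DF=(1 − 179/9402·(0.968700+0.960600+0.946400+0.914800))/(1+179/9402) = 1821/2000 ≈ 0.910500

1 1/2 9687/10000
2 1 4803/5000
3 3/2 1183/1250
4 2 2287/2500
5 5/2 1821/2000
DF(1y) is solved at step 2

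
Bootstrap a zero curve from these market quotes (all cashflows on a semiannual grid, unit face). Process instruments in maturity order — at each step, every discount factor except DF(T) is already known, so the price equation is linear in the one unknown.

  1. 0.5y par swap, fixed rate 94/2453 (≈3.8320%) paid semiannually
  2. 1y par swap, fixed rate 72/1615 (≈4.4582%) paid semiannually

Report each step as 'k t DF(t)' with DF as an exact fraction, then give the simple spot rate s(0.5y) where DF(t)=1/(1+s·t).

1 1/2 2453/2500
2 1 598/625
s(0.5y) = (1/(2453/2500) − 1)/(1/2) = 94/2453 ≈ 3.8320%

step 1 [0.5y] swap r/2=47/2453: DF=(1 − 47/2453·(0))/(1+47/2453) = 2453/2500 ≈ 0.981200
step 2 [1y] swap r/2=36/1615: DF=(1 − 36/1615·(0.981200))/(1+36/1615) = 598/625 ≈ 0.956800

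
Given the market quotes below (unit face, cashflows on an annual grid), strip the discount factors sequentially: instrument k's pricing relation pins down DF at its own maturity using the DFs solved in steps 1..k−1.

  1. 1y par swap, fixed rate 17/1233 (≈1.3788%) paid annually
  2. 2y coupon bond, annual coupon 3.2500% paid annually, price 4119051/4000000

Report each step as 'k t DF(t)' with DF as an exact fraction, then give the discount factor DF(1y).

1 1 1233/1250
2 2 9663/10000
DF(1y) = 1233/1250 ≈ 0.986400

step 1 [1y] swap r/1=17/1233: DF=(1 − 17/1233·(0))/(1+17/1233) = 1233/1250 ≈ 0.986400
step 2 [2y] bond c/1=13/400: DF=(4119051/4000000 − 13/400·(0.986400))/(1+13/400) = 9663/10000 ≈ 0.966300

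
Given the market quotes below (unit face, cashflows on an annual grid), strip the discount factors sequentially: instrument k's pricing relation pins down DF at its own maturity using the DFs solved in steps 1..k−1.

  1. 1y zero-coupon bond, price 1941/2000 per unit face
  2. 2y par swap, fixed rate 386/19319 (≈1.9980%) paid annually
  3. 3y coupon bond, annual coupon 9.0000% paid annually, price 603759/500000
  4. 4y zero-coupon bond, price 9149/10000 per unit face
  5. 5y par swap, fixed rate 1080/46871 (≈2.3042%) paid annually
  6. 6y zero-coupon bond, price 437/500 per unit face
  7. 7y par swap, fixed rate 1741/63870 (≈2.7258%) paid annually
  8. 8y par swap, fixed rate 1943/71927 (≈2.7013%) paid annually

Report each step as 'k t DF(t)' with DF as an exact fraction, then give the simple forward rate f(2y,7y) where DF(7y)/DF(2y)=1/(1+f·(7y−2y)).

1 1 1941/2000
2 2 4807/5000
3 3 9483/10000
4 4 9149/10000
5 5 223/250
6 6 437/500
7 7 8259/10000
8 8 8057/10000
f(2y,7y) = ((4807/5000)/(8259/10000) − 1)/(5) = 271/8259 ≈ 3.2813%

step 1 [1y] zero: DF = P = 1941/2000 ≈ 0.970500
step 2 [2y] swap r/1=386/19319: DF=(1 − 386/19319·(0.970500))/(1+386/19319) = 4807/5000 ≈ 0.961400
step 3 [3y] bond c/1=9/100: DF=(603759/500000 − 9/100·(0.970500+0.961400))/(1+9/100) = 9483/10000 ≈ 0.948300
step 4 [4y] zero: DF = P = 9149/10000 ≈ 0.914900
step 5 [5y] swap r/1=1080/46871: DF=(1 − 1080/46871·(0.970500+0.961400+0.948300+0.914900))/(1+1080/46871) = 223/250 ≈ 0.892000
step 6 [6y] zero: DF = P = 437/500 ≈ 0.874000
step 7 [7y] swap r/1=1741/63870: DF=(1 − 1741/63870·(0.970500+0.961400+0.948300+0.914900+0.892000+0.874000))/(1+1741/63870) = 8259/10000 ≈ 0.825900
step 8 [8y] swap r/1=1943/71927: DF=(1 − 1943/71927·(0.970500+0.961400+0.948300+0.914900+0.892000+0.874000+0.825900))/(1+1943/71927) = 8057/10000 ≈ 0.805700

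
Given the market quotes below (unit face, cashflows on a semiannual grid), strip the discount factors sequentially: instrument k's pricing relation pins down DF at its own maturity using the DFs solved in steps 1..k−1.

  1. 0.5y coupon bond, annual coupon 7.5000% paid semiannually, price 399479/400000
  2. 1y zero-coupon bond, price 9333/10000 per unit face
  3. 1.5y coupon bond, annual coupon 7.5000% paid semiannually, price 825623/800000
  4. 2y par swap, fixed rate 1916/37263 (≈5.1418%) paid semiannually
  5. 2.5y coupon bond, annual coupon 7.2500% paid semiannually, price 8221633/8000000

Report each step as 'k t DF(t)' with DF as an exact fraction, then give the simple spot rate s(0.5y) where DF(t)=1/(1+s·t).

1 1/2 4813/5000
2 1 9333/10000
3 3/2 4631/5000
4 2 4521/5000
5 5/2 4307/5000
s(0.5y) = (1/(4813/5000) − 1)/(1/2) = 374/4813 ≈ 7.7706%

step 1 [0.5y] bond c/2=3/80: DF=(399479/400000 − 3/80·(0))/(1+3/80) = 4813/5000 ≈ 0.962600
step 2 [1y] zero: DF = P = 9333/10000 ≈ 0.933300
step 3 [1.5y] bond c/2=3/80: DF=(825623/800000 − 3/80·(0.962600+0.933300))/(1+3/80) = 4631/5000 ≈ 0.926200
step 4 [2y] swap r/2=958/37263: DF=(1 − 958/37263·(0.962600+0.933300+0.926200))/(1+958/37263) = 4521/5000 ≈ 0.904200
step 5 [2.5y] bond c/2=29/800: DF=(8221633/8000000 − 29/800·(0.962600+0.933300+0.926200+0.904200))/(1+29/800) = 4307/5000 ≈ 0.861400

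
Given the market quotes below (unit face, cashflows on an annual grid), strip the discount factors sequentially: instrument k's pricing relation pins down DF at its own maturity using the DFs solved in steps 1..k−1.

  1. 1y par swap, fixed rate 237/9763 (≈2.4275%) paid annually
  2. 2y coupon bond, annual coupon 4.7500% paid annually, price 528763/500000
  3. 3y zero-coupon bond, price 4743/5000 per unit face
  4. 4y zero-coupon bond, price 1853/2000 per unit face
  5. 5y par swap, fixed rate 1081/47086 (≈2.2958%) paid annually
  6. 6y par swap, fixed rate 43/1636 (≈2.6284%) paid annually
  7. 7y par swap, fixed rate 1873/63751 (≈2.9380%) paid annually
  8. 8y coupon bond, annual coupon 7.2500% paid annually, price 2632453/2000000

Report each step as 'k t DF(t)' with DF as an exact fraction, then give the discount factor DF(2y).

1 1 9763/10000
2 2 9653/10000
3 3 4743/5000
4 4 1853/2000
5 5 8919/10000
6 6 4269/5000
7 7 8127/10000
8 8 7963/10000
DF(2y) = 9653/10000 ≈ 0.965300

step 1 [1y] swap r/1=237/9763: DF=(1 − 237/9763·(0))/(1+237/9763) = 9763/10000 ≈ 0.976300
step 2 [2y] bond c/1=19/400: DF=(528763/500000 − 19/400·(0.976300))/(1+19/400) = 9653/10000 ≈ 0.965300
step 3 [3y] zero: DF = P = 4743/5000 ≈ 0.948600
step 4 [4y] zero: DF = P = 1853/2000 ≈ 0.926500
step 5 [5y] swap r/1=1081/47086: DF=(1 − 1081/47086·(0.976300+0.965300+0.948600+0.926500))/(1+1081/47086) = 8919/10000 ≈ 0.891900
step 6 [6y] swap r/1=43/1636: DF=(1 − 43/1636·(0.976300+0.965300+0.948600+0.926500+0.891900))/(1+43/1636) = 4269/5000 ≈ 0.853800
step 7 [7y] swap r/1=1873/63751: DF=(1 − 1873/63751·(0.976300+0.965300+0.948600+0.926500+0.891900+0.853800))/(1+1873/63751) = 8127/10000 ≈ 0.812700
step 8 [8y] bond c/1=29/400: DF=(2632453/2000000 − 29/400·(0.976300+0.965300+0.948600+0.926500+0.891900+0.853800+0.812700))/(1+29/400) = 7963/10000 ≈ 0.796300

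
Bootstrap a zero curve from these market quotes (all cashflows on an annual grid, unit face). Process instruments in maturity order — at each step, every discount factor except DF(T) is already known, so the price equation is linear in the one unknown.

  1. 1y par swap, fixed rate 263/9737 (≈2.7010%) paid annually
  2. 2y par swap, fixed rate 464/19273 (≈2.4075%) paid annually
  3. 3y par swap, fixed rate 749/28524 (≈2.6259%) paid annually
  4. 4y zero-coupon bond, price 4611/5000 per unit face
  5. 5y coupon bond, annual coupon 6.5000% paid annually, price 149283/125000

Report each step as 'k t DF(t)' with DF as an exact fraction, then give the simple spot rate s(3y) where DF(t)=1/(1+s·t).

step 1 [1y] swap r/1=263/9737: DF=(1 − 263/9737·(0))/(1+263/9737) = 9737/10000 ≈ 0.973700
step 2 [2y] swap r/1=464/19273: DF=(1 − 464/19273·(0.973700))/(1+464/19273) = 596/625 ≈ 0.953600
step 3 [3y] swap r/1=749/28524: DF=(1 − 749/28524·(0.973700+0.953600))/(1+749/28524) = 9251/10000 ≈ 0.925100
step 4 [4y] zero: DF = P = 4611/5000 ≈ 0.922200
step 5 [5y] bond c/1=13/200: DF=(149283/125000 − 13/200·(0.973700+0.953600+0.925100+0.922200))/(1+13/200) = 891/1000 ≈ 0.891000

1 1 9737/10000
2 2 596/625
3 3 9251/10000
4 4 4611/5000
5 5 891/1000
s(3y) = (1/(9251/10000) − 1)/(3) = 749/27753 ≈ 2.6988%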